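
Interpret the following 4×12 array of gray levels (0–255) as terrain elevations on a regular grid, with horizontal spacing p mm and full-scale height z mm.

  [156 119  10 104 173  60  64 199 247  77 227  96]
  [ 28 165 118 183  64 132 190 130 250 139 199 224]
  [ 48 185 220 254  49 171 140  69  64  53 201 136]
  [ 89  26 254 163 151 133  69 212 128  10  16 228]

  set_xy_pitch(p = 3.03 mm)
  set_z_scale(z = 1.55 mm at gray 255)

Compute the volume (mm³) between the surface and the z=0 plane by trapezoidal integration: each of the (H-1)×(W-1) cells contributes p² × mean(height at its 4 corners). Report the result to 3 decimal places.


height_mm = gray/255 × 1.55; cell vol = 3.03² × mean(4 corners)
unit = 3.03² × 1.55 / (4×255) = 0.0139514 mm³ per gray-sum
row 0: Σ corner-gray over 11 cells = 6204  → 86.5543
row 1: Σ corner-gray over 11 cells = 6388  → 89.1213
row 2: Σ corner-gray over 11 cells = 5637  → 78.6439
Σ rows: total corner-gray = 18229  → 254.3195 mm³

254.319


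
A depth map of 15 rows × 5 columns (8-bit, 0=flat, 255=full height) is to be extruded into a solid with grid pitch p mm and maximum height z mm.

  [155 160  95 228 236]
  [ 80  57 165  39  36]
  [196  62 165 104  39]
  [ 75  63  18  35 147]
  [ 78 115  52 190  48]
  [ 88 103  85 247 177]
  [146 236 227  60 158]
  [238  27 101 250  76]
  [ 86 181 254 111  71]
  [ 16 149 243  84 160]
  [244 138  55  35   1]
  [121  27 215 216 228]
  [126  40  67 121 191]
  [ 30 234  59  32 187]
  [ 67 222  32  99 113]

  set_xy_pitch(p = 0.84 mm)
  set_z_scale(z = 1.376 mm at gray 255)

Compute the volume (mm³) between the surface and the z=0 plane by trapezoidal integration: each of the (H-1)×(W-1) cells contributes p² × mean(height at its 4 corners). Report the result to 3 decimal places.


25.679

height_mm = gray/255 × 1.376; cell vol = 0.84² × mean(4 corners)
unit = 0.84² × 1.376 / (4×255) = 0.000951868 mm³ per gray-sum
row 0: Σ corner-gray over 4 cells = 1995  → 1.8990
row 1: Σ corner-gray over 4 cells = 1535  → 1.4611
row 2: Σ corner-gray over 4 cells = 1351  → 1.2860
row 3: Σ corner-gray over 4 cells = 1294  → 1.2317
row 4: Σ corner-gray over 4 cells = 1975  → 1.8799
row 5: Σ corner-gray over 4 cells = 2485  → 2.3654
row 6: Σ corner-gray over 4 cells = 2420  → 2.3035
row 7: Σ corner-gray over 4 cells = 2319  → 2.2074
row 8: Σ corner-gray over 4 cells = 2377  → 2.2626
row 9: Σ corner-gray over 4 cells = 1829  → 1.7410
row 10: Σ corner-gray over 4 cells = 1966  → 1.8714
row 11: Σ corner-gray over 4 cells = 2038  → 1.9399
row 12: Σ corner-gray over 4 cells = 1640  → 1.5611
row 13: Σ corner-gray over 4 cells = 1753  → 1.6686
Σ rows: total corner-gray = 26977  → 25.6785 mm³


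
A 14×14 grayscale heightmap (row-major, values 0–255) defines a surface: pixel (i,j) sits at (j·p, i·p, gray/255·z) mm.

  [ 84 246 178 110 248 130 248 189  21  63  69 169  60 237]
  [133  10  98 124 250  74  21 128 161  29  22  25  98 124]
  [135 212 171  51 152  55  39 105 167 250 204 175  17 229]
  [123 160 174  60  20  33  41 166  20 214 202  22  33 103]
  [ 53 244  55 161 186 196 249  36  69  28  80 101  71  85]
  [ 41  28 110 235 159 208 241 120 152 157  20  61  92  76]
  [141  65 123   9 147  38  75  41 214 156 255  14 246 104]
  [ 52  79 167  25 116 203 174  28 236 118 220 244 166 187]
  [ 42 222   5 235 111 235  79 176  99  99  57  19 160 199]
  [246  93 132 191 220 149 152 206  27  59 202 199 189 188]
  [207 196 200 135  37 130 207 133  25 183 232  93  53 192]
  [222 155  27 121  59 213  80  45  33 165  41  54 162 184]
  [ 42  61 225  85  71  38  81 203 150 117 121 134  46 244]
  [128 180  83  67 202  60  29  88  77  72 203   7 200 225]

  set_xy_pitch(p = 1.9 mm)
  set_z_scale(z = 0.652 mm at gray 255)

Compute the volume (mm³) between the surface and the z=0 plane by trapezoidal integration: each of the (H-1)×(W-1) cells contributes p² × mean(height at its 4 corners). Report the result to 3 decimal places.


height_mm = gray/255 × 0.652; cell vol = 1.9² × mean(4 corners)
unit = 1.9² × 0.652 / (4×255) = 0.00230757 mm³ per gray-sum
row 0: Σ corner-gray over 13 cells = 6120  → 14.1223
row 1: Σ corner-gray over 13 cells = 5897  → 13.6077
row 2: Σ corner-gray over 13 cells = 6076  → 14.0208
row 3: Σ corner-gray over 13 cells = 5606  → 12.9362
row 4: Σ corner-gray over 13 cells = 6373  → 14.7061
row 5: Σ corner-gray over 13 cells = 6294  → 14.5238
row 6: Σ corner-gray over 13 cells = 6802  → 15.6961
row 7: Σ corner-gray over 13 cells = 7026  → 16.2130
row 8: Σ corner-gray over 13 cells = 7307  → 16.8614
row 9: Σ corner-gray over 13 cells = 7719  → 17.8121
row 10: Σ corner-gray over 13 cells = 6363  → 14.6831
row 11: Σ corner-gray over 13 cells = 5666  → 13.0747
row 12: Σ corner-gray over 13 cells = 5839  → 13.4739
Σ rows: total corner-gray = 83088  → 191.7313 mm³

191.731


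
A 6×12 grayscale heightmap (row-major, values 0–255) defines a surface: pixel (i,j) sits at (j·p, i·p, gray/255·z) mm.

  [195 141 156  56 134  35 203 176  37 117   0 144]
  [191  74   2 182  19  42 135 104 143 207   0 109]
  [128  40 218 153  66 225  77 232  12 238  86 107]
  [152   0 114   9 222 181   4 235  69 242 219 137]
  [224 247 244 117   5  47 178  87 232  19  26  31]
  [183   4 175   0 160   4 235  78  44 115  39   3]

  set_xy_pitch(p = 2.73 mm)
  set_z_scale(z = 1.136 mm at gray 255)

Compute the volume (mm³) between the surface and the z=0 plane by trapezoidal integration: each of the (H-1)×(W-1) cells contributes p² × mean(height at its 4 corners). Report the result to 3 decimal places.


height_mm = gray/255 × 1.136; cell vol = 2.73² × mean(4 corners)
unit = 2.73² × 1.136 / (4×255) = 0.00830048 mm³ per gray-sum
row 0: Σ corner-gray over 11 cells = 4565  → 37.8917
row 1: Σ corner-gray over 11 cells = 5045  → 41.8759
row 2: Σ corner-gray over 11 cells = 5808  → 48.2092
row 3: Σ corner-gray over 11 cells = 5538  → 45.9681
row 4: Σ corner-gray over 11 cells = 4553  → 37.7921
Σ rows: total corner-gray = 25509  → 211.7371 mm³

211.737


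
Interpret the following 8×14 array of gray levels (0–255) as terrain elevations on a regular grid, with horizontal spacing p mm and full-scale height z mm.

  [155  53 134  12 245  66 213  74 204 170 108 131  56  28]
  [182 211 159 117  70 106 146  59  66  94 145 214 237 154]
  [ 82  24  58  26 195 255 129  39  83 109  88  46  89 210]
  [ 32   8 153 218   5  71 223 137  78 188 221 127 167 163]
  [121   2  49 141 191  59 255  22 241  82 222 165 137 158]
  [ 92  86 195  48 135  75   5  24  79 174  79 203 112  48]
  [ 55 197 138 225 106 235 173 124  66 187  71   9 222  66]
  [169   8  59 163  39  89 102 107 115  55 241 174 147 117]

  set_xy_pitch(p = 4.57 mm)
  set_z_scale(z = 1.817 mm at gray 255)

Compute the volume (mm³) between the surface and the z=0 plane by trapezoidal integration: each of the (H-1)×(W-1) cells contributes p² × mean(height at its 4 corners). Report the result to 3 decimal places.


height_mm = gray/255 × 1.817; cell vol = 4.57² × mean(4 corners)
unit = 4.57² × 1.817 / (4×255) = 0.0372038 mm³ per gray-sum
row 0: Σ corner-gray over 13 cells = 6699  → 249.2282
row 1: Σ corner-gray over 13 cells = 6158  → 229.1009
row 2: Σ corner-gray over 13 cells = 5961  → 221.7718
row 3: Σ corner-gray over 13 cells = 6798  → 252.9113
row 4: Σ corner-gray over 13 cells = 5981  → 222.5159
row 5: Σ corner-gray over 13 cells = 6197  → 230.5519
row 6: Σ corner-gray over 13 cells = 6511  → 242.2339
Σ rows: total corner-gray = 44305  → 1648.3138 mm³

1648.314


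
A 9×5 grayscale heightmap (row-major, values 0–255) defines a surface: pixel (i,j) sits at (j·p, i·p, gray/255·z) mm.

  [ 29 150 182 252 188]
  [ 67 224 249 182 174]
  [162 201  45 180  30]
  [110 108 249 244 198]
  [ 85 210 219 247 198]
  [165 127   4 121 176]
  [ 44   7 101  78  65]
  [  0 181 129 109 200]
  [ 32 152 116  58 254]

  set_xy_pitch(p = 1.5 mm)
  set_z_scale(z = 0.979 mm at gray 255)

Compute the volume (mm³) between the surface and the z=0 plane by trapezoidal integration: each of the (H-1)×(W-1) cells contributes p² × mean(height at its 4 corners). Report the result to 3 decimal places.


height_mm = gray/255 × 0.979; cell vol = 1.5² × mean(4 corners)
unit = 1.5² × 0.979 / (4×255) = 0.00215956 mm³ per gray-sum
row 0: Σ corner-gray over 4 cells = 2936  → 6.3405
row 1: Σ corner-gray over 4 cells = 2595  → 5.6041
row 2: Σ corner-gray over 4 cells = 2554  → 5.5155
row 3: Σ corner-gray over 4 cells = 3145  → 6.7918
row 4: Σ corner-gray over 4 cells = 2480  → 5.3557
row 5: Σ corner-gray over 4 cells = 1326  → 2.8636
row 6: Σ corner-gray over 4 cells = 1519  → 3.2804
row 7: Σ corner-gray over 4 cells = 1976  → 4.2673
Σ rows: total corner-gray = 18531  → 40.0188 mm³

40.019


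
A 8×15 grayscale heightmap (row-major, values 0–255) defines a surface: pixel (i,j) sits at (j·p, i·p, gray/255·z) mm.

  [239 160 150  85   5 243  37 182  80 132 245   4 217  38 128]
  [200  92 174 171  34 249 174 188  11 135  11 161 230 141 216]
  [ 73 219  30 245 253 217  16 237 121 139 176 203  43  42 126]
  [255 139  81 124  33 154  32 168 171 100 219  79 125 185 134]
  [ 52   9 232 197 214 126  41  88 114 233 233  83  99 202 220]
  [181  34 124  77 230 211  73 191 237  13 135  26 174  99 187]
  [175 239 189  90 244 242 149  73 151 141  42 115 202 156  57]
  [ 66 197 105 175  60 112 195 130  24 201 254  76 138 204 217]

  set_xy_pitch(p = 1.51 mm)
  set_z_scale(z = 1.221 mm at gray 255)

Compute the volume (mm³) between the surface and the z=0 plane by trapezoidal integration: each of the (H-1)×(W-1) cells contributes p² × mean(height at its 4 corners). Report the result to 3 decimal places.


height_mm = gray/255 × 1.221; cell vol = 1.51² × mean(4 corners)
unit = 1.51² × 1.221 / (4×255) = 0.00272941 mm³ per gray-sum
row 0: Σ corner-gray over 14 cells = 7481  → 20.4187
row 1: Σ corner-gray over 14 cells = 8039  → 21.9418
row 2: Σ corner-gray over 14 cells = 7690  → 20.9892
row 3: Σ corner-gray over 14 cells = 7623  → 20.8063
row 4: Σ corner-gray over 14 cells = 7630  → 20.8254
row 5: Σ corner-gray over 14 cells = 7914  → 21.6006
row 6: Σ corner-gray over 14 cells = 8323  → 22.7169
Σ rows: total corner-gray = 54700  → 149.2989 mm³

149.299


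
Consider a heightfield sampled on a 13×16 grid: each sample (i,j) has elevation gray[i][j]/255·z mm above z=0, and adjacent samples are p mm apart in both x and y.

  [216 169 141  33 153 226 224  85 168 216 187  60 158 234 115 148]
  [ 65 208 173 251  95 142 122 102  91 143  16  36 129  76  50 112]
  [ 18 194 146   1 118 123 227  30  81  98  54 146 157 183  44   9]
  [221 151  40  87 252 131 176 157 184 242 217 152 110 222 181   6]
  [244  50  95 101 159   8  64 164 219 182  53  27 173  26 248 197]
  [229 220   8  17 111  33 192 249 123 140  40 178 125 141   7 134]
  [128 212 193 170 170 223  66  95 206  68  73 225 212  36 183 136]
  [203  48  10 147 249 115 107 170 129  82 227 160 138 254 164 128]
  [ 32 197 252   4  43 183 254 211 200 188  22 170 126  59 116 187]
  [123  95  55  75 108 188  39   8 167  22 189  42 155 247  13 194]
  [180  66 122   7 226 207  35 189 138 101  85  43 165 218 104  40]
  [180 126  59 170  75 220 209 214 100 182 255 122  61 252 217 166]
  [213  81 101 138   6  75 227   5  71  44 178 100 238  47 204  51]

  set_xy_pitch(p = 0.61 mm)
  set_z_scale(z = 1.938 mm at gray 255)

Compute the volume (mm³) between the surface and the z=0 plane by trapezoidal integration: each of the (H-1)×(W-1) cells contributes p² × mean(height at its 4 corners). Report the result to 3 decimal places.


66.977

height_mm = gray/255 × 1.938; cell vol = 0.61² × mean(4 corners)
unit = 0.61² × 1.938 / (4×255) = 0.00070699 mm³ per gray-sum
row 0: Σ corner-gray over 15 cells = 8147  → 5.7598
row 1: Σ corner-gray over 15 cells = 6676  → 4.7199
row 2: Σ corner-gray over 15 cells = 8062  → 5.6998
row 3: Σ corner-gray over 15 cells = 8410  → 5.9458
row 4: Σ corner-gray over 15 cells = 7110  → 5.0267
row 5: Σ corner-gray over 15 cells = 8059  → 5.6976
row 6: Σ corner-gray over 15 cells = 8859  → 6.2632
row 7: Σ corner-gray over 15 cells = 8600  → 6.0801
row 8: Σ corner-gray over 15 cells = 7392  → 5.2261
row 9: Σ corner-gray over 15 cells = 6755  → 4.7757
row 10: Σ corner-gray over 15 cells = 8502  → 6.0108
row 11: Σ corner-gray over 15 cells = 8164  → 5.7719
Σ rows: total corner-gray = 94736  → 66.9774 mm³


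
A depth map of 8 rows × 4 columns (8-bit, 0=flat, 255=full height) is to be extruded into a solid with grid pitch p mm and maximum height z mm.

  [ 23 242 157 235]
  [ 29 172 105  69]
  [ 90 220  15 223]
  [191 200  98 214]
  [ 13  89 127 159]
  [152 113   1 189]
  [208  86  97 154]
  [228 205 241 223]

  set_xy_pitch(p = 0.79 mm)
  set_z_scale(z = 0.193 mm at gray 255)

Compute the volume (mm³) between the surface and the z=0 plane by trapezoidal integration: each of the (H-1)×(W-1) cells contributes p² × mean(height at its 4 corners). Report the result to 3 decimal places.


height_mm = gray/255 × 0.193; cell vol = 0.79² × mean(4 corners)
unit = 0.79² × 0.193 / (4×255) = 0.00011809 mm³ per gray-sum
row 0: Σ corner-gray over 3 cells = 1708  → 0.2017
row 1: Σ corner-gray over 3 cells = 1435  → 0.1695
row 2: Σ corner-gray over 3 cells = 1784  → 0.2107
row 3: Σ corner-gray over 3 cells = 1605  → 0.1895
row 4: Σ corner-gray over 3 cells = 1173  → 0.1385
row 5: Σ corner-gray over 3 cells = 1297  → 0.1532
row 6: Σ corner-gray over 3 cells = 2071  → 0.2446
Σ rows: total corner-gray = 11073  → 1.3076 mm³

1.308


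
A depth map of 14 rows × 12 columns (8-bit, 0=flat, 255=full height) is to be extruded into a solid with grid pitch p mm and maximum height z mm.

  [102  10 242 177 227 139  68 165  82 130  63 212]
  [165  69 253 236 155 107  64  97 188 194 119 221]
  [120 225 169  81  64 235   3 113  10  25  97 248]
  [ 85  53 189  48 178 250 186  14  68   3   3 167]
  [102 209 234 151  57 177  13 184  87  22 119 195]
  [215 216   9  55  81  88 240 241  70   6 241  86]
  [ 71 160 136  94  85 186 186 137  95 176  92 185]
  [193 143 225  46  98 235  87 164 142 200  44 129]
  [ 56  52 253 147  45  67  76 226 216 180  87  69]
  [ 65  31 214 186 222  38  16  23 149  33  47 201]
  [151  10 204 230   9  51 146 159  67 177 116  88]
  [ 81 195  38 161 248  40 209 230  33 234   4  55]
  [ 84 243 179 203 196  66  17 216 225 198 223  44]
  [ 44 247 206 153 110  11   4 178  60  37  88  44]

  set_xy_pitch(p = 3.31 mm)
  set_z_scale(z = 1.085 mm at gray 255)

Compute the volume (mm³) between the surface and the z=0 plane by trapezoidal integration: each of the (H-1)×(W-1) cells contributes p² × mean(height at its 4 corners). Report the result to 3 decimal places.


848.385

height_mm = gray/255 × 1.085; cell vol = 3.31² × mean(4 corners)
unit = 3.31² × 1.085 / (4×255) = 0.0116543 mm³ per gray-sum
row 0: Σ corner-gray over 11 cells = 6270  → 73.0724
row 1: Σ corner-gray over 11 cells = 5762  → 67.1520
row 2: Σ corner-gray over 11 cells = 4648  → 54.1691
row 3: Σ corner-gray over 11 cells = 5039  → 58.7259
row 4: Σ corner-gray over 11 cells = 5598  → 65.2407
row 5: Σ corner-gray over 11 cells = 5745  → 66.9539
row 6: Σ corner-gray over 11 cells = 6040  → 70.3919
row 7: Σ corner-gray over 11 cells = 5913  → 68.9118
row 8: Σ corner-gray over 11 cells = 5007  → 58.3530
row 9: Σ corner-gray over 11 cells = 4761  → 55.4860
row 10: Σ corner-gray over 11 cells = 5497  → 64.0636
row 11: Σ corner-gray over 11 cells = 6580  → 76.6852
row 12: Σ corner-gray over 11 cells = 5936  → 69.1798
Σ rows: total corner-gray = 72796  → 848.3852 mm³


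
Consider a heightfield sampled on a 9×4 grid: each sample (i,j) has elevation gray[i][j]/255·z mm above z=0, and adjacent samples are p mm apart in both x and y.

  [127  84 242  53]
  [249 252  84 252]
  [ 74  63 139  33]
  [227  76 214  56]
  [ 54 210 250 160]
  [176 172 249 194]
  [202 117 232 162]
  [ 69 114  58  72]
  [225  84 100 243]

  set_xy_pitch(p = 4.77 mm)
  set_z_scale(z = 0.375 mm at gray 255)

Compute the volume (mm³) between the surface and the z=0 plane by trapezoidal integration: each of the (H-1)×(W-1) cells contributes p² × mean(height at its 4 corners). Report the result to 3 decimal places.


height_mm = gray/255 × 0.375; cell vol = 4.77² × mean(4 corners)
unit = 4.77² × 0.375 / (4×255) = 0.00836504 mm³ per gray-sum
row 0: Σ corner-gray over 3 cells = 2005  → 16.7719
row 1: Σ corner-gray over 3 cells = 1684  → 14.0867
row 2: Σ corner-gray over 3 cells = 1374  → 11.4936
row 3: Σ corner-gray over 3 cells = 1997  → 16.7050
row 4: Σ corner-gray over 3 cells = 2346  → 19.6244
row 5: Σ corner-gray over 3 cells = 2274  → 19.0221
row 6: Σ corner-gray over 3 cells = 1547  → 12.9407
row 7: Σ corner-gray over 3 cells = 1321  → 11.0502
Σ rows: total corner-gray = 14548  → 121.6946 mm³

121.695


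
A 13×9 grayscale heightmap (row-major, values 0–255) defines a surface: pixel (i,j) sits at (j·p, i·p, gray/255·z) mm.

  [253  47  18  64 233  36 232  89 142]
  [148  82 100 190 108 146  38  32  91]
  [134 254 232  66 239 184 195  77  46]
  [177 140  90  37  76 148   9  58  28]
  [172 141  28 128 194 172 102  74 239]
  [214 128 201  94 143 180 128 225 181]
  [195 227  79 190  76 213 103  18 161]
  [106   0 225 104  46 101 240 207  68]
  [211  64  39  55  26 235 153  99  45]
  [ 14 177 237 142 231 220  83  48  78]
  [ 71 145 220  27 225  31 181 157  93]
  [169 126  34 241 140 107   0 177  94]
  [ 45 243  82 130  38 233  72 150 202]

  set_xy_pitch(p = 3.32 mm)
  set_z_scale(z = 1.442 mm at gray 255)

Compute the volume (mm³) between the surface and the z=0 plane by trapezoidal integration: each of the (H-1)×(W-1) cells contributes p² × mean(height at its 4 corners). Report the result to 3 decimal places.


height_mm = gray/255 × 1.442; cell vol = 3.32² × mean(4 corners)
unit = 3.32² × 1.442 / (4×255) = 0.0155826 mm³ per gray-sum
row 0: Σ corner-gray over 8 cells = 3464  → 53.9783
row 1: Σ corner-gray over 8 cells = 4305  → 67.0833
row 2: Σ corner-gray over 8 cells = 3995  → 62.2527
row 3: Σ corner-gray over 8 cells = 3410  → 53.1368
row 4: Σ corner-gray over 8 cells = 4682  → 72.9580
row 5: Σ corner-gray over 8 cells = 4761  → 74.1890
row 6: Σ corner-gray over 8 cells = 4188  → 65.2601
row 7: Σ corner-gray over 8 cells = 3618  → 56.3780
row 8: Σ corner-gray over 8 cells = 3966  → 61.8008
row 9: Σ corner-gray over 8 cells = 4504  → 70.1842
row 10: Σ corner-gray over 8 cells = 4049  → 63.0941
row 11: Σ corner-gray over 8 cells = 4056  → 63.2032
Σ rows: total corner-gray = 48998  → 763.5186 mm³

763.519


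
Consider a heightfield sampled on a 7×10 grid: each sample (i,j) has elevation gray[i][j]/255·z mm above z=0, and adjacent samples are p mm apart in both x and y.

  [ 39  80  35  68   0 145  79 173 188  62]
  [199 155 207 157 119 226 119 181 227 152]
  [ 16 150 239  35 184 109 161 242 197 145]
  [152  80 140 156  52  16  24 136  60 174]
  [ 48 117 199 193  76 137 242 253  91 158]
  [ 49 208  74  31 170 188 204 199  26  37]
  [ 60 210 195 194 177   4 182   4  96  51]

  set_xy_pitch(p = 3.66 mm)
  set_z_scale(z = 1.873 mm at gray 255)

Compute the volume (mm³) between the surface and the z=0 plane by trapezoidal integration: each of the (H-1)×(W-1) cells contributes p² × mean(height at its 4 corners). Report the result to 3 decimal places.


719.541

height_mm = gray/255 × 1.873; cell vol = 3.66² × mean(4 corners)
unit = 3.66² × 1.873 / (4×255) = 0.024598 mm³ per gray-sum
row 0: Σ corner-gray over 9 cells = 4770  → 117.3325
row 1: Σ corner-gray over 9 cells = 5928  → 145.8169
row 2: Σ corner-gray over 9 cells = 4449  → 109.4365
row 3: Σ corner-gray over 9 cells = 4476  → 110.1006
row 4: Σ corner-gray over 9 cells = 5108  → 125.6466
row 5: Σ corner-gray over 9 cells = 4521  → 111.2076
Σ rows: total corner-gray = 29252  → 719.5407 mm³


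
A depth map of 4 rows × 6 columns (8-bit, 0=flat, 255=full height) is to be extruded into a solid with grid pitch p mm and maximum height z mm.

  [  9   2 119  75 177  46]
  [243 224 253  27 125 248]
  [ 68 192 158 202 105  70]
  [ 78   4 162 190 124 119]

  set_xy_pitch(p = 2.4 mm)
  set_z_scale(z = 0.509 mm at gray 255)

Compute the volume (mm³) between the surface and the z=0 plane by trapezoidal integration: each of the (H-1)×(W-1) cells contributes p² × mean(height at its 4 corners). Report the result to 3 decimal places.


24.030

height_mm = gray/255 × 0.509; cell vol = 2.4² × mean(4 corners)
unit = 2.4² × 0.509 / (4×255) = 0.00287435 mm³ per gray-sum
row 0: Σ corner-gray over 5 cells = 2550  → 7.3296
row 1: Σ corner-gray over 5 cells = 3201  → 9.2008
row 2: Σ corner-gray over 5 cells = 2609  → 7.4992
Σ rows: total corner-gray = 8360  → 24.0296 mm³


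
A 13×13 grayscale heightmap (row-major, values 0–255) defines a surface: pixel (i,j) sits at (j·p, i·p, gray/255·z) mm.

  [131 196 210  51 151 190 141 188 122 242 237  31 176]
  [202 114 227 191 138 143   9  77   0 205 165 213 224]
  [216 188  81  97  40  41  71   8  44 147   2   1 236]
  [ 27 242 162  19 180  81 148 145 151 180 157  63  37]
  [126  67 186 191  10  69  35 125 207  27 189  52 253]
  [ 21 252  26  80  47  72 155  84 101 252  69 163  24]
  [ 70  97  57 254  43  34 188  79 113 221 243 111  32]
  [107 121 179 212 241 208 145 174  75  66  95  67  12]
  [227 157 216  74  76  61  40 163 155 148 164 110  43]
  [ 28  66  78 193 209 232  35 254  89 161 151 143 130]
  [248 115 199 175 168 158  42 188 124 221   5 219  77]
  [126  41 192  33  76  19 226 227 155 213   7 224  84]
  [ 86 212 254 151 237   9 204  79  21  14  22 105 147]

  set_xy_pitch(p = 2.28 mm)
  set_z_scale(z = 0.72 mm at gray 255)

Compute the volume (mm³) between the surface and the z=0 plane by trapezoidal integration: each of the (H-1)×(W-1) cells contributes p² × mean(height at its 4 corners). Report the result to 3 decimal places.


height_mm = gray/255 × 0.72; cell vol = 2.28² × mean(4 corners)
unit = 2.28² × 0.72 / (4×255) = 0.00366946 mm³ per gray-sum
row 0: Σ corner-gray over 12 cells = 7215  → 26.4751
row 1: Σ corner-gray over 12 cells = 5282  → 19.3821
row 2: Σ corner-gray over 12 cells = 5012  → 18.3913
row 3: Σ corner-gray over 12 cells = 5815  → 21.3379
row 4: Σ corner-gray over 12 cells = 5342  → 19.6022
row 5: Σ corner-gray over 12 cells = 5629  → 20.6554
row 6: Σ corner-gray over 12 cells = 6267  → 22.9965
row 7: Σ corner-gray over 12 cells = 6283  → 23.0552
row 8: Σ corner-gray over 12 cells = 6378  → 23.4038
row 9: Σ corner-gray over 12 cells = 6933  → 25.4404
row 10: Σ corner-gray over 12 cells = 6589  → 24.1781
row 11: Σ corner-gray over 12 cells = 5885  → 21.5948
Σ rows: total corner-gray = 72630  → 266.5128 mm³

266.513


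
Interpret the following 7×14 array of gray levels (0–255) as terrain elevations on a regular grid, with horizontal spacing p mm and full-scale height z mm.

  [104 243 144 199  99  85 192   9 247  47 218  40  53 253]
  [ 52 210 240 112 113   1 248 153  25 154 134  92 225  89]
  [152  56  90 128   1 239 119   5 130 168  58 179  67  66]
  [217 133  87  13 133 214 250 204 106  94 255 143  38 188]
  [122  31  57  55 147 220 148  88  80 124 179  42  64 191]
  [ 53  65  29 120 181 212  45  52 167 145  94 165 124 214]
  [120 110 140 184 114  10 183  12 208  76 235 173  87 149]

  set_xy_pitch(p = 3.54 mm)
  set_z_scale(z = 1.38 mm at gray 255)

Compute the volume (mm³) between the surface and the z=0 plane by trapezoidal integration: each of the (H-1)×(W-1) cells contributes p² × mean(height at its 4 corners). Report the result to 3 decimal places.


653.325

height_mm = gray/255 × 1.38; cell vol = 3.54² × mean(4 corners)
unit = 3.54² × 1.38 / (4×255) = 0.0169545 mm³ per gray-sum
row 0: Σ corner-gray over 13 cells = 7064  → 119.7667
row 1: Σ corner-gray over 13 cells = 6253  → 106.0166
row 2: Σ corner-gray over 13 cells = 6443  → 109.2380
row 3: Σ corner-gray over 13 cells = 6528  → 110.6791
row 4: Σ corner-gray over 13 cells = 5848  → 99.1500
row 5: Σ corner-gray over 13 cells = 6398  → 108.4750
Σ rows: total corner-gray = 38534  → 653.3254 mm³


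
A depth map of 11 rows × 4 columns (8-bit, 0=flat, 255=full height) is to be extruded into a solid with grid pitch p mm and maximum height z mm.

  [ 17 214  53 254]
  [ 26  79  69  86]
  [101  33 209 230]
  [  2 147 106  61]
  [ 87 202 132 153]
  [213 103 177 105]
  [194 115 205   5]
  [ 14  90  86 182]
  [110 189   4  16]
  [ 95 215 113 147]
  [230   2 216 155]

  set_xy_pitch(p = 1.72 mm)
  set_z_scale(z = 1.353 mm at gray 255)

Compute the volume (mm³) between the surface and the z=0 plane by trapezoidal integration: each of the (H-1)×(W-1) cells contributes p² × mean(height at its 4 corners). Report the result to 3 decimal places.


height_mm = gray/255 × 1.353; cell vol = 1.72² × mean(4 corners)
unit = 1.72² × 1.353 / (4×255) = 0.00392423 mm³ per gray-sum
row 0: Σ corner-gray over 3 cells = 1213  → 4.7601
row 1: Σ corner-gray over 3 cells = 1223  → 4.7993
row 2: Σ corner-gray over 3 cells = 1384  → 5.4311
row 3: Σ corner-gray over 3 cells = 1477  → 5.7961
row 4: Σ corner-gray over 3 cells = 1786  → 7.0087
row 5: Σ corner-gray over 3 cells = 1717  → 6.7379
row 6: Σ corner-gray over 3 cells = 1387  → 5.4429
row 7: Σ corner-gray over 3 cells = 1060  → 4.1597
row 8: Σ corner-gray over 3 cells = 1410  → 5.5332
row 9: Σ corner-gray over 3 cells = 1719  → 6.7458
Σ rows: total corner-gray = 14376  → 56.4147 mm³

56.415


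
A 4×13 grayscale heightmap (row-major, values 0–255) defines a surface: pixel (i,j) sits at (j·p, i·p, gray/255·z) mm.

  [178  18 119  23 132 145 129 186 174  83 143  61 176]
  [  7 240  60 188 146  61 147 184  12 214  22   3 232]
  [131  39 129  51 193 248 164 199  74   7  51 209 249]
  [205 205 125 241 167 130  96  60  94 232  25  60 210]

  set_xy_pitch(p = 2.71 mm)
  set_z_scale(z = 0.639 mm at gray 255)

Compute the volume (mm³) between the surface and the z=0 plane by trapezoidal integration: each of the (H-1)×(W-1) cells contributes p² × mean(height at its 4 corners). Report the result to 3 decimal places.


82.204

height_mm = gray/255 × 0.639; cell vol = 2.71² × mean(4 corners)
unit = 2.71² × 0.639 / (4×255) = 0.00460086 mm³ per gray-sum
row 0: Σ corner-gray over 12 cells = 5573  → 25.6406
row 1: Σ corner-gray over 12 cells = 5901  → 27.1497
row 2: Σ corner-gray over 12 cells = 6393  → 29.4133
Σ rows: total corner-gray = 17867  → 82.2036 mm³


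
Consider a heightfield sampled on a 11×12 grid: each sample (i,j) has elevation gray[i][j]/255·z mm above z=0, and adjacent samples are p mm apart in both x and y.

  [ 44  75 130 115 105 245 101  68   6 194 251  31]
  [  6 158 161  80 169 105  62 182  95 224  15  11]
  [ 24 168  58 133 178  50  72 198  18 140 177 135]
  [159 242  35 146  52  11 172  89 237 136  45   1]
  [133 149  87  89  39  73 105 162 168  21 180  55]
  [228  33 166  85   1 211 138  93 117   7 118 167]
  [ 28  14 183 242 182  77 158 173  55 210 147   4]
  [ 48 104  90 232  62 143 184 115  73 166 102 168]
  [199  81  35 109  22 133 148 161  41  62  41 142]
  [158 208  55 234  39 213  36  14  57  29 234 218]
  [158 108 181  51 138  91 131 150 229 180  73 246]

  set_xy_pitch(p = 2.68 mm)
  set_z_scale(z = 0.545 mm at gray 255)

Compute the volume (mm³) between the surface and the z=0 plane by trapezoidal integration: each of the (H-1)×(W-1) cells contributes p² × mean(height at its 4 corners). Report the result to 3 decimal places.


height_mm = gray/255 × 0.545; cell vol = 2.68² × mean(4 corners)
unit = 2.68² × 0.545 / (4×255) = 0.00383765 mm³ per gray-sum
row 0: Σ corner-gray over 11 cells = 5174  → 19.8560
row 1: Σ corner-gray over 11 cells = 5062  → 19.4262
row 2: Σ corner-gray over 11 cells = 5033  → 19.3149
row 3: Σ corner-gray over 11 cells = 4824  → 18.5128
row 4: Σ corner-gray over 11 cells = 4667  → 17.9103
row 5: Σ corner-gray over 11 cells = 5247  → 20.1362
row 6: Σ corner-gray over 11 cells = 5672  → 21.7672
row 7: Σ corner-gray over 11 cells = 4765  → 18.2864
row 8: Σ corner-gray over 11 cells = 4621  → 17.7338
row 9: Σ corner-gray over 11 cells = 5682  → 21.8056
Σ rows: total corner-gray = 50747  → 194.7495 mm³

194.749


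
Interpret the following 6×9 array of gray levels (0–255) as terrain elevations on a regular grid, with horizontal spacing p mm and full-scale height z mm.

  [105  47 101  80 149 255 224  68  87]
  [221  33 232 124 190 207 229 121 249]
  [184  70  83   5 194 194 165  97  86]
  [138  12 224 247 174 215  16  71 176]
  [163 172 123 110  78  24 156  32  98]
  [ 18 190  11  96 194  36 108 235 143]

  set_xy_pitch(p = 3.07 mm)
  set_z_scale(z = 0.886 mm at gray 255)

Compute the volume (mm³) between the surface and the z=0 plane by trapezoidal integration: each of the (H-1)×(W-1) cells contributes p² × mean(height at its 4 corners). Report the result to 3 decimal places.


171.618

height_mm = gray/255 × 0.886; cell vol = 3.07² × mean(4 corners)
unit = 3.07² × 0.886 / (4×255) = 0.00818673 mm³ per gray-sum
row 0: Σ corner-gray over 8 cells = 4782  → 39.1489
row 1: Σ corner-gray over 8 cells = 4628  → 37.8882
row 2: Σ corner-gray over 8 cells = 4118  → 33.7129
row 3: Σ corner-gray over 8 cells = 3883  → 31.7891
row 4: Σ corner-gray over 8 cells = 3552  → 29.0793
Σ rows: total corner-gray = 20963  → 171.6184 mm³


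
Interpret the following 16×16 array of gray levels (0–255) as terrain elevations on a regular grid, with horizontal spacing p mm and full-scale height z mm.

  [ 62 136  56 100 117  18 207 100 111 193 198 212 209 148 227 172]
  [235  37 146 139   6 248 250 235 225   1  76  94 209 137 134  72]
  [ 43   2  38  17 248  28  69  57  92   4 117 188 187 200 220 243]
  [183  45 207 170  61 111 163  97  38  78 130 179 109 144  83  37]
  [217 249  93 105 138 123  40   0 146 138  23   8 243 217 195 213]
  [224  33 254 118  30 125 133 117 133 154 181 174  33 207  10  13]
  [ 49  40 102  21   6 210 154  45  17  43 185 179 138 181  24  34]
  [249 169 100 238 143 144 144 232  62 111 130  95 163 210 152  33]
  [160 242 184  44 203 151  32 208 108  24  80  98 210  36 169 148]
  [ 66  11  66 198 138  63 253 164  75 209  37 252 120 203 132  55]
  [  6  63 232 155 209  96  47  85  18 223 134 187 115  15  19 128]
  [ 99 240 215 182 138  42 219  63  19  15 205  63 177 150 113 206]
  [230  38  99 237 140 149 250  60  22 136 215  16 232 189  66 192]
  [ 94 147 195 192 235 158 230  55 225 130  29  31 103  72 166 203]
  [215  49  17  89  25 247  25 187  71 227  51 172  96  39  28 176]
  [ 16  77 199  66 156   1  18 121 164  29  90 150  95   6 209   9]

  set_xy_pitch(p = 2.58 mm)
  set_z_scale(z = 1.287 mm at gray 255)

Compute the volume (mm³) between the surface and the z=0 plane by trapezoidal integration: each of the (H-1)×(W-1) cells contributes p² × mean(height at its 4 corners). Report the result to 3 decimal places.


935.586

height_mm = gray/255 × 1.287; cell vol = 2.58² × mean(4 corners)
unit = 2.58² × 1.287 / (4×255) = 0.00839881 mm³ per gray-sum
row 0: Σ corner-gray over 15 cells = 8479  → 71.2135
row 1: Σ corner-gray over 15 cells = 7401  → 62.1596
row 2: Σ corner-gray over 15 cells = 6670  → 56.0201
row 3: Σ corner-gray over 15 cells = 7316  → 61.4457
row 4: Σ corner-gray over 15 cells = 7507  → 63.0499
row 5: Σ corner-gray over 15 cells = 6414  → 53.8700
row 6: Σ corner-gray over 15 cells = 7241  → 60.8158
row 7: Σ corner-gray over 15 cells = 8354  → 70.1637
row 8: Σ corner-gray over 15 cells = 7849  → 65.9223
row 9: Σ corner-gray over 15 cells = 7293  → 61.2525
row 10: Σ corner-gray over 15 cells = 7317  → 61.4541
row 11: Σ corner-gray over 15 cells = 8107  → 68.0892
row 12: Σ corner-gray over 15 cells = 8353  → 70.1553
row 13: Σ corner-gray over 15 cells = 7270  → 61.0594
row 14: Σ corner-gray over 15 cells = 5824  → 48.9147
Σ rows: total corner-gray = 111395  → 935.5855 mm³


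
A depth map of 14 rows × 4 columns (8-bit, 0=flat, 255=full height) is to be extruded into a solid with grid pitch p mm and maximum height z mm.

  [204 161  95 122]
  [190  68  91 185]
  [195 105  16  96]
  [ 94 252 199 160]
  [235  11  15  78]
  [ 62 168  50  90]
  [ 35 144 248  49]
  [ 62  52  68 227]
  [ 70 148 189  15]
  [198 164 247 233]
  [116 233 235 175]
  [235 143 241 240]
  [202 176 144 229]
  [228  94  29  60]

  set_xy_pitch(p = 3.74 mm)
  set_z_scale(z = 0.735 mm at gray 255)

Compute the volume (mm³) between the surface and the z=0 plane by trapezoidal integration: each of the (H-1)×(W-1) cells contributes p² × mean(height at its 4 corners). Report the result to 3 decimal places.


221.160

height_mm = gray/255 × 0.735; cell vol = 3.74² × mean(4 corners)
unit = 3.74² × 0.735 / (4×255) = 0.0100793 mm³ per gray-sum
row 0: Σ corner-gray over 3 cells = 1531  → 15.4314
row 1: Σ corner-gray over 3 cells = 1226  → 12.3572
row 2: Σ corner-gray over 3 cells = 1689  → 17.0239
row 3: Σ corner-gray over 3 cells = 1521  → 15.3306
row 4: Σ corner-gray over 3 cells = 953  → 9.6056
row 5: Σ corner-gray over 3 cells = 1456  → 14.6755
row 6: Σ corner-gray over 3 cells = 1397  → 14.0808
row 7: Σ corner-gray over 3 cells = 1288  → 12.9821
row 8: Σ corner-gray over 3 cells = 2012  → 20.2796
row 9: Σ corner-gray over 3 cells = 2480  → 24.9967
row 10: Σ corner-gray over 3 cells = 2470  → 24.8959
row 11: Σ corner-gray over 3 cells = 2314  → 23.3235
row 12: Σ corner-gray over 3 cells = 1605  → 16.1773
Σ rows: total corner-gray = 21942  → 221.1600 mm³


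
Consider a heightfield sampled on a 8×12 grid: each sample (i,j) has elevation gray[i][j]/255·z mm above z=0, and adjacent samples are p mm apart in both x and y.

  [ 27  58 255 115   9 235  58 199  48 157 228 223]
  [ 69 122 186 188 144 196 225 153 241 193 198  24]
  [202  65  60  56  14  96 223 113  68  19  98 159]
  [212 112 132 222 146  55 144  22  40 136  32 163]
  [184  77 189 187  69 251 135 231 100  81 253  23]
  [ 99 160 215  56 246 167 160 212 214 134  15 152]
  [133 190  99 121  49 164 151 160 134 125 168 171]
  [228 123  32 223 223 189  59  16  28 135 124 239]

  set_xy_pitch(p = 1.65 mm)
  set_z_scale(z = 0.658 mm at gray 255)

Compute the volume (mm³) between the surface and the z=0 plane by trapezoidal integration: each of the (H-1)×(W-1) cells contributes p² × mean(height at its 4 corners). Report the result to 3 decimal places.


height_mm = gray/255 × 0.658; cell vol = 1.65² × mean(4 corners)
unit = 1.65² × 0.658 / (4×255) = 0.00175628 mm³ per gray-sum
row 0: Σ corner-gray over 11 cells = 6759  → 11.8707
row 1: Σ corner-gray over 11 cells = 5770  → 10.1337
row 2: Σ corner-gray over 11 cells = 4442  → 7.8014
row 3: Σ corner-gray over 11 cells = 5810  → 10.2040
row 4: Σ corner-gray over 11 cells = 6762  → 11.8760
row 5: Σ corner-gray over 11 cells = 6435  → 11.3017
row 6: Σ corner-gray over 11 cells = 5797  → 10.1812
Σ rows: total corner-gray = 41775  → 73.3686 mm³

73.369


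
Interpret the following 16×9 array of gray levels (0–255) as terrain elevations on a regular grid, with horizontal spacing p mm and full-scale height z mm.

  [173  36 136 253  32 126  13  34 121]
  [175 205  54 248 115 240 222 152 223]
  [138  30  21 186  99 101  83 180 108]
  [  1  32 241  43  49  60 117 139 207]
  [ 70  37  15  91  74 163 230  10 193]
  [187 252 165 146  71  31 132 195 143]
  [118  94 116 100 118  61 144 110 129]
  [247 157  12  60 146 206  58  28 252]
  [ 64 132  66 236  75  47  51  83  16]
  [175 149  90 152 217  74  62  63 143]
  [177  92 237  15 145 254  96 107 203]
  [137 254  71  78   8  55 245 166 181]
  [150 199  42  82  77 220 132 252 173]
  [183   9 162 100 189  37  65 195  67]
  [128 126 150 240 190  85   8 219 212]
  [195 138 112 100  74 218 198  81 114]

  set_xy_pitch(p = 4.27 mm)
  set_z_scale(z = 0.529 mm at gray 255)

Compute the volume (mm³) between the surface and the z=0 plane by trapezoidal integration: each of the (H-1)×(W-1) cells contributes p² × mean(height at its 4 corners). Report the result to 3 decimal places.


558.448

height_mm = gray/255 × 0.529; cell vol = 4.27² × mean(4 corners)
unit = 4.27² × 0.529 / (4×255) = 0.00945608 mm³ per gray-sum
row 0: Σ corner-gray over 8 cells = 4424  → 41.8337
row 1: Σ corner-gray over 8 cells = 4516  → 42.7037
row 2: Σ corner-gray over 8 cells = 3216  → 30.4108
row 3: Σ corner-gray over 8 cells = 3073  → 29.0585
row 4: Σ corner-gray over 8 cells = 3817  → 36.0939
row 5: Σ corner-gray over 8 cells = 4047  → 38.2688
row 6: Σ corner-gray over 8 cells = 3566  → 33.7204
row 7: Σ corner-gray over 8 cells = 3293  → 31.1389
row 8: Σ corner-gray over 8 cells = 3392  → 32.0750
row 9: Σ corner-gray over 8 cells = 4204  → 39.7534
row 10: Σ corner-gray over 8 cells = 4344  → 41.0772
row 11: Σ corner-gray over 8 cells = 4403  → 41.6351
row 12: Σ corner-gray over 8 cells = 4095  → 38.7227
row 13: Σ corner-gray over 8 cells = 4140  → 39.1482
row 14: Σ corner-gray over 8 cells = 4527  → 42.8077
Σ rows: total corner-gray = 59057  → 558.4479 mm³


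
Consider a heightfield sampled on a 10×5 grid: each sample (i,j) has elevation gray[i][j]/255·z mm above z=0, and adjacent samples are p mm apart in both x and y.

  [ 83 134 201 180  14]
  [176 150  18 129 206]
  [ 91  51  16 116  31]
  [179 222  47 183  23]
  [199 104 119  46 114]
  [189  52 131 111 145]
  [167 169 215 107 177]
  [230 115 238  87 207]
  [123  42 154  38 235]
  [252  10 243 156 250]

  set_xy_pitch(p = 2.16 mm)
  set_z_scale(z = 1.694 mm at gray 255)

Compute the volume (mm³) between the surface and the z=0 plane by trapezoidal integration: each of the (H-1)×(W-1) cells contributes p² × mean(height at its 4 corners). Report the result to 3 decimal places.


height_mm = gray/255 × 1.694; cell vol = 2.16² × mean(4 corners)
unit = 2.16² × 1.694 / (4×255) = 0.00774856 mm³ per gray-sum
row 0: Σ corner-gray over 4 cells = 2103  → 16.2952
row 1: Σ corner-gray over 4 cells = 1464  → 11.3439
row 2: Σ corner-gray over 4 cells = 1594  → 12.3512
row 3: Σ corner-gray over 4 cells = 1957  → 15.1639
row 4: Σ corner-gray over 4 cells = 1773  → 13.7382
row 5: Σ corner-gray over 4 cells = 2248  → 17.4188
row 6: Σ corner-gray over 4 cells = 2643  → 20.4794
row 7: Σ corner-gray over 4 cells = 2143  → 16.6052
row 8: Σ corner-gray over 4 cells = 2146  → 16.6284
Σ rows: total corner-gray = 18071  → 140.0241 mm³

140.024


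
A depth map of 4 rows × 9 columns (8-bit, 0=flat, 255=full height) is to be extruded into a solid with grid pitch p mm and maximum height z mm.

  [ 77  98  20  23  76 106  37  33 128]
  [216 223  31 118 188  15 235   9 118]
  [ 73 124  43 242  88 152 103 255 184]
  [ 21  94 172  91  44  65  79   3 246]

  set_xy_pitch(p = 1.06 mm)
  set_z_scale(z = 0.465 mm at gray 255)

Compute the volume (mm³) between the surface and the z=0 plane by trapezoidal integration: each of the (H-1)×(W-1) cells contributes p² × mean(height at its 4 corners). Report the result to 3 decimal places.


5.553

height_mm = gray/255 × 0.465; cell vol = 1.06² × mean(4 corners)
unit = 1.06² × 0.465 / (4×255) = 0.000512229 mm³ per gray-sum
row 0: Σ corner-gray over 8 cells = 2963  → 1.5177
row 1: Σ corner-gray over 8 cells = 4243  → 2.1734
row 2: Σ corner-gray over 8 cells = 3634  → 1.8614
Σ rows: total corner-gray = 10840  → 5.5526 mm³


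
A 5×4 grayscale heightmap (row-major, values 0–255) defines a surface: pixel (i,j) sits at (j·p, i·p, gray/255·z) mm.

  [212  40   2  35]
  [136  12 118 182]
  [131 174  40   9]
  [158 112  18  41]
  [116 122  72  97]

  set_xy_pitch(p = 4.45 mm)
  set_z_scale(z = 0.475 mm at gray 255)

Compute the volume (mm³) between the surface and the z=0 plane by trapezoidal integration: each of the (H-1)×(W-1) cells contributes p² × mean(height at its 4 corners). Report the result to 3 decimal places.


38.196

height_mm = gray/255 × 0.475; cell vol = 4.45² × mean(4 corners)
unit = 4.45² × 0.475 / (4×255) = 0.00922175 mm³ per gray-sum
row 0: Σ corner-gray over 3 cells = 909  → 8.3826
row 1: Σ corner-gray over 3 cells = 1146  → 10.5681
row 2: Σ corner-gray over 3 cells = 1027  → 9.4707
row 3: Σ corner-gray over 3 cells = 1060  → 9.7751
Σ rows: total corner-gray = 4142  → 38.1965 mm³
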